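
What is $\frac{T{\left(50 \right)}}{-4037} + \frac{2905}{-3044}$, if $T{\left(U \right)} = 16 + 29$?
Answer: $- \frac{11864465}{12288628} \approx -0.96548$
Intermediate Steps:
$T{\left(U \right)} = 45$
$\frac{T{\left(50 \right)}}{-4037} + \frac{2905}{-3044} = \frac{45}{-4037} + \frac{2905}{-3044} = 45 \left(- \frac{1}{4037}\right) + 2905 \left(- \frac{1}{3044}\right) = - \frac{45}{4037} - \frac{2905}{3044} = - \frac{11864465}{12288628}$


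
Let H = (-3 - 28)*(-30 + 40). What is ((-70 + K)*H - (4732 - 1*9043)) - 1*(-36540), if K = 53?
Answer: 46121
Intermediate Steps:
H = -310 (H = -31*10 = -310)
((-70 + K)*H - (4732 - 1*9043)) - 1*(-36540) = ((-70 + 53)*(-310) - (4732 - 1*9043)) - 1*(-36540) = (-17*(-310) - (4732 - 9043)) + 36540 = (5270 - 1*(-4311)) + 36540 = (5270 + 4311) + 36540 = 9581 + 36540 = 46121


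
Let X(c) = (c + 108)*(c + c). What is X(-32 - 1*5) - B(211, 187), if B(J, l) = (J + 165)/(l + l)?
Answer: -982686/187 ≈ -5255.0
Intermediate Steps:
X(c) = 2*c*(108 + c) (X(c) = (108 + c)*(2*c) = 2*c*(108 + c))
B(J, l) = (165 + J)/(2*l) (B(J, l) = (165 + J)/((2*l)) = (165 + J)*(1/(2*l)) = (165 + J)/(2*l))
X(-32 - 1*5) - B(211, 187) = 2*(-32 - 1*5)*(108 + (-32 - 1*5)) - (165 + 211)/(2*187) = 2*(-32 - 5)*(108 + (-32 - 5)) - 376/(2*187) = 2*(-37)*(108 - 37) - 1*188/187 = 2*(-37)*71 - 188/187 = -5254 - 188/187 = -982686/187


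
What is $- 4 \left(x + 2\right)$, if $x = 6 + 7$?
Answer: $-60$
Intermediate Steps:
$x = 13$
$- 4 \left(x + 2\right) = - 4 \left(13 + 2\right) = \left(-4\right) 15 = -60$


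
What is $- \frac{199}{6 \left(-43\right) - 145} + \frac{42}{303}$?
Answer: $\frac{25741}{40703} \approx 0.63241$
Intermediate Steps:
$- \frac{199}{6 \left(-43\right) - 145} + \frac{42}{303} = - \frac{199}{-258 - 145} + 42 \cdot \frac{1}{303} = - \frac{199}{-403} + \frac{14}{101} = \left(-199\right) \left(- \frac{1}{403}\right) + \frac{14}{101} = \frac{199}{403} + \frac{14}{101} = \frac{25741}{40703}$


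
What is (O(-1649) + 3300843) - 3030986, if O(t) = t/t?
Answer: 269858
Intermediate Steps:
O(t) = 1
(O(-1649) + 3300843) - 3030986 = (1 + 3300843) - 3030986 = 3300844 - 3030986 = 269858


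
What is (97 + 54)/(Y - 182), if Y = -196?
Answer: -151/378 ≈ -0.39947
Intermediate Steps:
(97 + 54)/(Y - 182) = (97 + 54)/(-196 - 182) = 151/(-378) = 151*(-1/378) = -151/378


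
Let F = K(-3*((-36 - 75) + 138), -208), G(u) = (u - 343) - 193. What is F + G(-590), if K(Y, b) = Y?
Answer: -1207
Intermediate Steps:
G(u) = -536 + u (G(u) = (-343 + u) - 193 = -536 + u)
F = -81 (F = -3*((-36 - 75) + 138) = -3*(-111 + 138) = -3*27 = -81)
F + G(-590) = -81 + (-536 - 590) = -81 - 1126 = -1207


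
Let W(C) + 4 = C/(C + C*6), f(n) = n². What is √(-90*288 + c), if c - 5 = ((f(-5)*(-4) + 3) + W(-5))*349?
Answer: I*√2994593/7 ≈ 247.21*I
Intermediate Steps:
W(C) = -27/7 (W(C) = -4 + C/(C + C*6) = -4 + C/(C + 6*C) = -4 + C/((7*C)) = -4 + C*(1/(7*C)) = -4 + ⅐ = -27/7)
c = -246359/7 (c = 5 + (((-5)²*(-4) + 3) - 27/7)*349 = 5 + ((25*(-4) + 3) - 27/7)*349 = 5 + ((-100 + 3) - 27/7)*349 = 5 + (-97 - 27/7)*349 = 5 - 706/7*349 = 5 - 246394/7 = -246359/7 ≈ -35194.)
√(-90*288 + c) = √(-90*288 - 246359/7) = √(-25920 - 246359/7) = √(-427799/7) = I*√2994593/7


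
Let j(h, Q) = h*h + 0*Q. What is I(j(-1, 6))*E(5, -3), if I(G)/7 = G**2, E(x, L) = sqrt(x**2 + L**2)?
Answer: 7*sqrt(34) ≈ 40.817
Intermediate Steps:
j(h, Q) = h**2 (j(h, Q) = h**2 + 0 = h**2)
E(x, L) = sqrt(L**2 + x**2)
I(G) = 7*G**2
I(j(-1, 6))*E(5, -3) = (7*((-1)**2)**2)*sqrt((-3)**2 + 5**2) = (7*1**2)*sqrt(9 + 25) = (7*1)*sqrt(34) = 7*sqrt(34)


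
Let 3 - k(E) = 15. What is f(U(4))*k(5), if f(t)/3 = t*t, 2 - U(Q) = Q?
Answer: -144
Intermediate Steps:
k(E) = -12 (k(E) = 3 - 1*15 = 3 - 15 = -12)
U(Q) = 2 - Q
f(t) = 3*t**2 (f(t) = 3*(t*t) = 3*t**2)
f(U(4))*k(5) = (3*(2 - 1*4)**2)*(-12) = (3*(2 - 4)**2)*(-12) = (3*(-2)**2)*(-12) = (3*4)*(-12) = 12*(-12) = -144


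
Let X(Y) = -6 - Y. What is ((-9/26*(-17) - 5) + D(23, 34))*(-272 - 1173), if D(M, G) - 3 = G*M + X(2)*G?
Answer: -19306645/26 ≈ -7.4256e+5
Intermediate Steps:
D(M, G) = 3 - 8*G + G*M (D(M, G) = 3 + (G*M + (-6 - 1*2)*G) = 3 + (G*M + (-6 - 2)*G) = 3 + (G*M - 8*G) = 3 + (-8*G + G*M) = 3 - 8*G + G*M)
((-9/26*(-17) - 5) + D(23, 34))*(-272 - 1173) = ((-9/26*(-17) - 5) + (3 - 8*34 + 34*23))*(-272 - 1173) = ((-9*1/26*(-17) - 5) + (3 - 272 + 782))*(-1445) = ((-9/26*(-17) - 5) + 513)*(-1445) = ((153/26 - 5) + 513)*(-1445) = (23/26 + 513)*(-1445) = (13361/26)*(-1445) = -19306645/26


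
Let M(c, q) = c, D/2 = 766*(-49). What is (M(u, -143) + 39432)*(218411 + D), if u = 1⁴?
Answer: 5652444519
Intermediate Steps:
u = 1
D = -75068 (D = 2*(766*(-49)) = 2*(-37534) = -75068)
(M(u, -143) + 39432)*(218411 + D) = (1 + 39432)*(218411 - 75068) = 39433*143343 = 5652444519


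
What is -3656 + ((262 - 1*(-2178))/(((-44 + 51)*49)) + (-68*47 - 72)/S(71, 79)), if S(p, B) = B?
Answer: -99994796/27097 ≈ -3690.3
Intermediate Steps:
-3656 + ((262 - 1*(-2178))/(((-44 + 51)*49)) + (-68*47 - 72)/S(71, 79)) = -3656 + ((262 - 1*(-2178))/(((-44 + 51)*49)) + (-68*47 - 72)/79) = -3656 + ((262 + 2178)/((7*49)) + (-3196 - 72)*(1/79)) = -3656 + (2440/343 - 3268*1/79) = -3656 + (2440*(1/343) - 3268/79) = -3656 + (2440/343 - 3268/79) = -3656 - 928164/27097 = -99994796/27097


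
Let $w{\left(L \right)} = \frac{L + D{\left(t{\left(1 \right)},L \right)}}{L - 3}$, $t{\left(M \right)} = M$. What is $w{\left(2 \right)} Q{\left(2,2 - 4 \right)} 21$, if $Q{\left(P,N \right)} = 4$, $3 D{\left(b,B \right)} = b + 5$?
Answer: $-336$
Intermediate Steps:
$D{\left(b,B \right)} = \frac{5}{3} + \frac{b}{3}$ ($D{\left(b,B \right)} = \frac{b + 5}{3} = \frac{5 + b}{3} = \frac{5}{3} + \frac{b}{3}$)
$w{\left(L \right)} = \frac{2 + L}{-3 + L}$ ($w{\left(L \right)} = \frac{L + \left(\frac{5}{3} + \frac{1}{3} \cdot 1\right)}{L - 3} = \frac{L + \left(\frac{5}{3} + \frac{1}{3}\right)}{-3 + L} = \frac{L + 2}{-3 + L} = \frac{2 + L}{-3 + L}$)
$w{\left(2 \right)} Q{\left(2,2 - 4 \right)} 21 = \frac{2 + 2}{-3 + 2} \cdot 4 \cdot 21 = \frac{1}{-1} \cdot 4 \cdot 4 \cdot 21 = \left(-1\right) 4 \cdot 4 \cdot 21 = \left(-4\right) 4 \cdot 21 = \left(-16\right) 21 = -336$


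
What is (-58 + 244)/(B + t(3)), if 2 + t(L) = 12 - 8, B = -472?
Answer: -93/235 ≈ -0.39574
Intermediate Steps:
t(L) = 2 (t(L) = -2 + (12 - 8) = -2 + 4 = 2)
(-58 + 244)/(B + t(3)) = (-58 + 244)/(-472 + 2) = 186/(-470) = 186*(-1/470) = -93/235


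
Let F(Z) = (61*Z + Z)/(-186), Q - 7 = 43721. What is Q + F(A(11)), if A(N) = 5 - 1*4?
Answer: 131183/3 ≈ 43728.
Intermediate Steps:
Q = 43728 (Q = 7 + 43721 = 43728)
A(N) = 1 (A(N) = 5 - 4 = 1)
F(Z) = -Z/3 (F(Z) = (62*Z)*(-1/186) = -Z/3)
Q + F(A(11)) = 43728 - ⅓*1 = 43728 - ⅓ = 131183/3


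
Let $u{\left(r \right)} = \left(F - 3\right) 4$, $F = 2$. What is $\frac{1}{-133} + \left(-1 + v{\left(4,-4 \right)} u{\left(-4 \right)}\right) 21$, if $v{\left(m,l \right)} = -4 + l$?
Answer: $\frac{86582}{133} \approx 650.99$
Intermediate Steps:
$u{\left(r \right)} = -4$ ($u{\left(r \right)} = \left(2 - 3\right) 4 = \left(-1\right) 4 = -4$)
$\frac{1}{-133} + \left(-1 + v{\left(4,-4 \right)} u{\left(-4 \right)}\right) 21 = \frac{1}{-133} + \left(-1 + \left(-4 - 4\right) \left(-4\right)\right) 21 = - \frac{1}{133} + \left(-1 - -32\right) 21 = - \frac{1}{133} + \left(-1 + 32\right) 21 = - \frac{1}{133} + 31 \cdot 21 = - \frac{1}{133} + 651 = \frac{86582}{133}$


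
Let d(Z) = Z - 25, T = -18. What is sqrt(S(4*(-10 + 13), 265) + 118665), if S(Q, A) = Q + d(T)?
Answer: sqrt(118634) ≈ 344.43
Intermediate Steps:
d(Z) = -25 + Z
S(Q, A) = -43 + Q (S(Q, A) = Q + (-25 - 18) = Q - 43 = -43 + Q)
sqrt(S(4*(-10 + 13), 265) + 118665) = sqrt((-43 + 4*(-10 + 13)) + 118665) = sqrt((-43 + 4*3) + 118665) = sqrt((-43 + 12) + 118665) = sqrt(-31 + 118665) = sqrt(118634)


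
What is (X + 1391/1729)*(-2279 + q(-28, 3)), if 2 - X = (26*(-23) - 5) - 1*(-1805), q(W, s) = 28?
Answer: 359018743/133 ≈ 2.6994e+6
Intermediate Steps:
X = -1200 (X = 2 - ((26*(-23) - 5) - 1*(-1805)) = 2 - ((-598 - 5) + 1805) = 2 - (-603 + 1805) = 2 - 1*1202 = 2 - 1202 = -1200)
(X + 1391/1729)*(-2279 + q(-28, 3)) = (-1200 + 1391/1729)*(-2279 + 28) = (-1200 + 1391*(1/1729))*(-2251) = (-1200 + 107/133)*(-2251) = -159493/133*(-2251) = 359018743/133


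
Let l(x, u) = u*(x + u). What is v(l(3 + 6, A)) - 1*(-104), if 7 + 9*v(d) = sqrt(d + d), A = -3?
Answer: 929/9 + 2*I/3 ≈ 103.22 + 0.66667*I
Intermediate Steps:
l(x, u) = u*(u + x)
v(d) = -7/9 + sqrt(2)*sqrt(d)/9 (v(d) = -7/9 + sqrt(d + d)/9 = -7/9 + sqrt(2*d)/9 = -7/9 + (sqrt(2)*sqrt(d))/9 = -7/9 + sqrt(2)*sqrt(d)/9)
v(l(3 + 6, A)) - 1*(-104) = (-7/9 + sqrt(2)*sqrt(-3*(-3 + (3 + 6)))/9) - 1*(-104) = (-7/9 + sqrt(2)*sqrt(-3*(-3 + 9))/9) + 104 = (-7/9 + sqrt(2)*sqrt(-3*6)/9) + 104 = (-7/9 + sqrt(2)*sqrt(-18)/9) + 104 = (-7/9 + sqrt(2)*(3*I*sqrt(2))/9) + 104 = (-7/9 + 2*I/3) + 104 = 929/9 + 2*I/3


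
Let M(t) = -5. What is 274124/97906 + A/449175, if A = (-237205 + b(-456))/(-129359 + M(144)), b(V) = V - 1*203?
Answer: 12522458359572/4472508848725 ≈ 2.7999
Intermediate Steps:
b(V) = -203 + V (b(V) = V - 203 = -203 + V)
A = 59466/32341 (A = (-237205 + (-203 - 456))/(-129359 - 5) = (-237205 - 659)/(-129364) = -237864*(-1/129364) = 59466/32341 ≈ 1.8387)
274124/97906 + A/449175 = 274124/97906 + (59466/32341)/449175 = 274124*(1/97906) + (59466/32341)*(1/449175) = 137062/48953 + 374/91363325 = 12522458359572/4472508848725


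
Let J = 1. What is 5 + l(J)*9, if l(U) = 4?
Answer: 41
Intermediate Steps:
5 + l(J)*9 = 5 + 4*9 = 5 + 36 = 41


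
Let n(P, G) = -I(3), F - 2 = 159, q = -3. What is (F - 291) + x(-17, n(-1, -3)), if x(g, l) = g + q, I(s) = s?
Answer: -150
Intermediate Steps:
F = 161 (F = 2 + 159 = 161)
n(P, G) = -3 (n(P, G) = -1*3 = -3)
x(g, l) = -3 + g (x(g, l) = g - 3 = -3 + g)
(F - 291) + x(-17, n(-1, -3)) = (161 - 291) + (-3 - 17) = -130 - 20 = -150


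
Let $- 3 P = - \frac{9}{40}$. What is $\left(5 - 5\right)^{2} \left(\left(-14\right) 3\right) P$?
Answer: $0$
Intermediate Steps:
$P = \frac{3}{40}$ ($P = - \frac{\left(-9\right) \frac{1}{40}}{3} = \left(- \frac{1}{3}\right) \left(- \frac{9}{40}\right) = \frac{3}{40} \approx 0.075$)
$\left(5 - 5\right)^{2} \left(\left(-14\right) 3\right) P = \left(5 - 5\right)^{2} \left(\left(-14\right) 3\right) \frac{3}{40} = 0^{2} \left(-42\right) \frac{3}{40} = 0 \left(-42\right) \frac{3}{40} = 0 \cdot \frac{3}{40} = 0$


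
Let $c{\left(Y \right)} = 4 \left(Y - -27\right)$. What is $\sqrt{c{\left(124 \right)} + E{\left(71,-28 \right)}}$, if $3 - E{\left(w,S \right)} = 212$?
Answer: $\sqrt{395} \approx 19.875$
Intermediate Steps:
$c{\left(Y \right)} = 108 + 4 Y$ ($c{\left(Y \right)} = 4 \left(Y + 27\right) = 4 \left(27 + Y\right) = 108 + 4 Y$)
$E{\left(w,S \right)} = -209$ ($E{\left(w,S \right)} = 3 - 212 = -209$)
$\sqrt{c{\left(124 \right)} + E{\left(71,-28 \right)}} = \sqrt{\left(108 + 4 \cdot 124\right) - 209} = \sqrt{\left(108 + 496\right) - 209} = \sqrt{604 - 209} = \sqrt{395}$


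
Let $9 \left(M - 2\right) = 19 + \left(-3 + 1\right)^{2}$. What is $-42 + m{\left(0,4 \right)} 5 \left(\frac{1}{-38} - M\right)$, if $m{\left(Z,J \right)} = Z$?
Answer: $-42$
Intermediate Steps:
$M = \frac{41}{9}$ ($M = 2 + \frac{19 + \left(-3 + 1\right)^{2}}{9} = 2 + \frac{19 + \left(-2\right)^{2}}{9} = 2 + \frac{19 + 4}{9} = 2 + \frac{1}{9} \cdot 23 = 2 + \frac{23}{9} = \frac{41}{9} \approx 4.5556$)
$-42 + m{\left(0,4 \right)} 5 \left(\frac{1}{-38} - M\right) = -42 + 0 \cdot 5 \left(\frac{1}{-38} - \frac{41}{9}\right) = -42 + 0 \left(- \frac{1}{38} - \frac{41}{9}\right) = -42 + 0 \left(- \frac{1567}{342}\right) = -42 + 0 = -42$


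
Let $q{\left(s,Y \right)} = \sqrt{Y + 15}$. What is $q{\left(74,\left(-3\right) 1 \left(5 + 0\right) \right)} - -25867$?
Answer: $25867$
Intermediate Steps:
$q{\left(s,Y \right)} = \sqrt{15 + Y}$
$q{\left(74,\left(-3\right) 1 \left(5 + 0\right) \right)} - -25867 = \sqrt{15 + \left(-3\right) 1 \left(5 + 0\right)} - -25867 = \sqrt{15 - 15} + 25867 = \sqrt{0} + 25867 = 0 + 25867 = 25867$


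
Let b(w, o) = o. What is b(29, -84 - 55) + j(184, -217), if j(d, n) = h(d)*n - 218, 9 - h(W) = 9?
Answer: -357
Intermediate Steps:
h(W) = 0 (h(W) = 9 - 1*9 = 9 - 9 = 0)
j(d, n) = -218 (j(d, n) = 0*n - 218 = 0 - 218 = -218)
b(29, -84 - 55) + j(184, -217) = (-84 - 55) - 218 = -139 - 218 = -357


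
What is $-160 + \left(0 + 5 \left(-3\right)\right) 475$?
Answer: $-7285$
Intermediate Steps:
$-160 + \left(0 + 5 \left(-3\right)\right) 475 = -160 + \left(0 - 15\right) 475 = -160 - 7125 = -7285$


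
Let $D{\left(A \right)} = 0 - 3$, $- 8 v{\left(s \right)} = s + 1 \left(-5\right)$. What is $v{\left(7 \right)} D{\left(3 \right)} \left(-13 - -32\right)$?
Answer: $\frac{57}{4} \approx 14.25$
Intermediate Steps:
$v{\left(s \right)} = \frac{5}{8} - \frac{s}{8}$ ($v{\left(s \right)} = - \frac{s + 1 \left(-5\right)}{8} = - \frac{s - 5}{8} = - \frac{-5 + s}{8} = \frac{5}{8} - \frac{s}{8}$)
$D{\left(A \right)} = -3$ ($D{\left(A \right)} = 0 - 3 = -3$)
$v{\left(7 \right)} D{\left(3 \right)} \left(-13 - -32\right) = \left(\frac{5}{8} - \frac{7}{8}\right) \left(-3\right) \left(-13 - -32\right) = \left(\frac{5}{8} - \frac{7}{8}\right) \left(-3\right) \left(-13 + 32\right) = \left(- \frac{1}{4}\right) \left(-3\right) 19 = \frac{3}{4} \cdot 19 = \frac{57}{4}$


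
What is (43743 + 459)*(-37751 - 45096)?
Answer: -3662003094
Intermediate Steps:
(43743 + 459)*(-37751 - 45096) = 44202*(-82847) = -3662003094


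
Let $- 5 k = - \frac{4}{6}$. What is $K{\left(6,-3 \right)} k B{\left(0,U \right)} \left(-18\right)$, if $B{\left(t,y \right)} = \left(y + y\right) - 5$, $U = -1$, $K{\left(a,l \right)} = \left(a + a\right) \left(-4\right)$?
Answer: $- \frac{4032}{5} \approx -806.4$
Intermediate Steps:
$k = \frac{2}{15}$ ($k = - \frac{\left(-4\right) \frac{1}{6}}{5} = \left(- \frac{1}{5}\right) \left(- \frac{2}{3}\right) = \frac{2}{15} \approx 0.13333$)
$K{\left(a,l \right)} = - 8 a$ ($K{\left(a,l \right)} = 2 a \left(-4\right) = - 8 a$)
$B{\left(t,y \right)} = -5 + 2 y$ ($B{\left(t,y \right)} = 2 y - 5 = -5 + 2 y$)
$K{\left(6,-3 \right)} k B{\left(0,U \right)} \left(-18\right) = \left(-8\right) 6 \cdot \frac{2}{15} \left(-5 + 2 \left(-1\right)\right) \left(-18\right) = \left(-48\right) \frac{2}{15} \left(-5 - 2\right) \left(-18\right) = \left(- \frac{32}{5}\right) \left(-7\right) \left(-18\right) = \frac{224}{5} \left(-18\right) = - \frac{4032}{5}$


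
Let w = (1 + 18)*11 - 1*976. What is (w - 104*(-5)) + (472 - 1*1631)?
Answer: -1406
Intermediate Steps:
w = -767 (w = 19*11 - 976 = 209 - 976 = -767)
(w - 104*(-5)) + (472 - 1*1631) = (-767 - 104*(-5)) + (472 - 1*1631) = (-767 + 520) + (472 - 1631) = -247 - 1159 = -1406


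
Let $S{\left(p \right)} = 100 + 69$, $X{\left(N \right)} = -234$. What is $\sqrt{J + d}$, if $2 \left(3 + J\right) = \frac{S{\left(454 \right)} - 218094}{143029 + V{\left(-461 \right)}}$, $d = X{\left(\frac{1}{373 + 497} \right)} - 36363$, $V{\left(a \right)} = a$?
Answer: $\frac{5 i \sqrt{7439337618041}}{71284} \approx 191.31 i$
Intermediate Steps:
$S{\left(p \right)} = 169$
$d = -36597$ ($d = -234 - 36363 = -36597$)
$J = - \frac{1073333}{285136}$ ($J = -3 + \frac{\left(169 - 218094\right) \frac{1}{143029 - 461}}{2} = -3 + \frac{\left(-217925\right) \frac{1}{142568}}{2} = -3 + \frac{1}{2} \left(- \frac{217925}{142568}\right) = -3 - \frac{217925}{285136} = - \frac{1073333}{285136} \approx -3.7643$)
$\sqrt{J + d} = \sqrt{- \frac{1073333}{285136} - 36597} = \sqrt{- \frac{10436195525}{285136}} = \frac{5 i \sqrt{7439337618041}}{71284}$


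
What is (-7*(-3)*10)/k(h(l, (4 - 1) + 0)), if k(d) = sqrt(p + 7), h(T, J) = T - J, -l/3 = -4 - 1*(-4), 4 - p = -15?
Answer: 105*sqrt(26)/13 ≈ 41.184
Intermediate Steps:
p = 19 (p = 4 - 1*(-15) = 4 + 15 = 19)
l = 0 (l = -3*(-4 - 1*(-4)) = -3*(-4 + 4) = -3*0 = 0)
k(d) = sqrt(26) (k(d) = sqrt(19 + 7) = sqrt(26))
(-7*(-3)*10)/k(h(l, (4 - 1) + 0)) = (-7*(-3)*10)/(sqrt(26)) = (21*10)*(sqrt(26)/26) = 210*(sqrt(26)/26) = 105*sqrt(26)/13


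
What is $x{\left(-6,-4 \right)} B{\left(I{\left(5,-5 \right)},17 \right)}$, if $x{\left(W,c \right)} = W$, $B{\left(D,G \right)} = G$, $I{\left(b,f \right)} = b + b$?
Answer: $-102$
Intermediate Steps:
$I{\left(b,f \right)} = 2 b$
$x{\left(-6,-4 \right)} B{\left(I{\left(5,-5 \right)},17 \right)} = \left(-6\right) 17 = -102$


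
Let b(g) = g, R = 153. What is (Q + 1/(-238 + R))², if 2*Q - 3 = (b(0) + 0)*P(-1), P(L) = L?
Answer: 64009/28900 ≈ 2.2148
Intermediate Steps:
Q = 3/2 (Q = 3/2 + ((0 + 0)*(-1))/2 = 3/2 + (0*(-1))/2 = 3/2 + (½)*0 = 3/2 + 0 = 3/2 ≈ 1.5000)
(Q + 1/(-238 + R))² = (3/2 + 1/(-238 + 153))² = (3/2 + 1/(-85))² = (3/2 - 1/85)² = (253/170)² = 64009/28900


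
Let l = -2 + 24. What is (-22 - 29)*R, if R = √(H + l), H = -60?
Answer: -51*I*√38 ≈ -314.39*I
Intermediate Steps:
l = 22
R = I*√38 (R = √(-60 + 22) = √(-38) = I*√38 ≈ 6.1644*I)
(-22 - 29)*R = (-22 - 29)*(I*√38) = -51*I*√38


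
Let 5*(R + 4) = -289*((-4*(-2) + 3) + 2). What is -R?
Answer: 3777/5 ≈ 755.40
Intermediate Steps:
R = -3777/5 (R = -4 + (-289*((-4*(-2) + 3) + 2))/5 = -4 + (-289*((8 + 3) + 2))/5 = -4 + (-289*(11 + 2))/5 = -4 + (-289*13)/5 = -4 + (⅕)*(-3757) = -4 - 3757/5 = -3777/5 ≈ -755.40)
-R = -1*(-3777/5) = 3777/5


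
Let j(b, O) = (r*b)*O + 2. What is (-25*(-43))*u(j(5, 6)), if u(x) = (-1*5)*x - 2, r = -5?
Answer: 793350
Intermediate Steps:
j(b, O) = 2 - 5*O*b (j(b, O) = (-5*b)*O + 2 = -5*O*b + 2 = 2 - 5*O*b)
u(x) = -2 - 5*x (u(x) = -5*x - 2 = -2 - 5*x)
(-25*(-43))*u(j(5, 6)) = (-25*(-43))*(-2 - 5*(2 - 5*6*5)) = 1075*(-2 - 5*(2 - 150)) = 1075*(-2 - 5*(-148)) = 1075*(-2 + 740) = 1075*738 = 793350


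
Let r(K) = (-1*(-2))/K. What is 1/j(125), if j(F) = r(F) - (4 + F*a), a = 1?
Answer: -125/16123 ≈ -0.0077529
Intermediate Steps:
r(K) = 2/K
j(F) = -4 - F + 2/F (j(F) = 2/F - (4 + F*1) = 2/F - (4 + F) = 2/F + (-4 - F) = -4 - F + 2/F)
1/j(125) = 1/(-4 - 1*125 + 2/125) = 1/(-4 - 125 + 2*(1/125)) = 1/(-4 - 125 + 2/125) = 1/(-16123/125) = -125/16123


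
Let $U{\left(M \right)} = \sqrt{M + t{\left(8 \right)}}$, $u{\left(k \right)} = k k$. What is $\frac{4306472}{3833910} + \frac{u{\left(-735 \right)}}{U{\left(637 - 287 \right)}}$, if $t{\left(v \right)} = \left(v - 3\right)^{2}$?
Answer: $\frac{2153236}{1916955} + 7203 \sqrt{15} \approx 27898.0$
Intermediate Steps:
$t{\left(v \right)} = \left(-3 + v\right)^{2}$ ($t{\left(v \right)} = \left(v - 3\right)^{2} = \left(-3 + v\right)^{2}$)
$u{\left(k \right)} = k^{2}$
$U{\left(M \right)} = \sqrt{25 + M}$ ($U{\left(M \right)} = \sqrt{M + \left(-3 + 8\right)^{2}} = \sqrt{M + 5^{2}} = \sqrt{M + 25} = \sqrt{25 + M}$)
$\frac{4306472}{3833910} + \frac{u{\left(-735 \right)}}{U{\left(637 - 287 \right)}} = \frac{4306472}{3833910} + \frac{\left(-735\right)^{2}}{\sqrt{25 + \left(637 - 287\right)}} = 4306472 \cdot \frac{1}{3833910} + \frac{540225}{\sqrt{25 + 350}} = \frac{2153236}{1916955} + \frac{540225}{\sqrt{375}} = \frac{2153236}{1916955} + \frac{540225}{5 \sqrt{15}} = \frac{2153236}{1916955} + 540225 \frac{\sqrt{15}}{75} = \frac{2153236}{1916955} + 7203 \sqrt{15}$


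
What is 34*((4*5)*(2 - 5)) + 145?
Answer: -1895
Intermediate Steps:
34*((4*5)*(2 - 5)) + 145 = 34*(20*(-3)) + 145 = 34*(-60) + 145 = -2040 + 145 = -1895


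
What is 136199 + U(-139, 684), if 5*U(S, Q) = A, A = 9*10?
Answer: 136217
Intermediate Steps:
A = 90
U(S, Q) = 18 (U(S, Q) = (⅕)*90 = 18)
136199 + U(-139, 684) = 136199 + 18 = 136217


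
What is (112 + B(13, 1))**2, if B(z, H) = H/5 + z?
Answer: 391876/25 ≈ 15675.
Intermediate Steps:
B(z, H) = z + H/5 (B(z, H) = H*(1/5) + z = H/5 + z = z + H/5)
(112 + B(13, 1))**2 = (112 + (13 + (1/5)*1))**2 = (112 + (13 + 1/5))**2 = (112 + 66/5)**2 = (626/5)**2 = 391876/25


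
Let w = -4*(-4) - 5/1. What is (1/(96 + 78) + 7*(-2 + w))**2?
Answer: 120187369/30276 ≈ 3969.7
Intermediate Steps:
w = 11 (w = 16 - 5*1 = 16 - 5 = 11)
(1/(96 + 78) + 7*(-2 + w))**2 = (1/(96 + 78) + 7*(-2 + 11))**2 = (1/174 + 7*9)**2 = (1/174 + 63)**2 = (10963/174)**2 = 120187369/30276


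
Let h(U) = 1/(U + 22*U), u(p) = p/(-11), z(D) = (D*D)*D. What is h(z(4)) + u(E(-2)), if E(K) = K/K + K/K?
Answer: -2933/16192 ≈ -0.18114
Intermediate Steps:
z(D) = D³ (z(D) = D²*D = D³)
E(K) = 2 (E(K) = 1 + 1 = 2)
u(p) = -p/11 (u(p) = p*(-1/11) = -p/11)
h(U) = 1/(23*U)
h(z(4)) + u(E(-2)) = 1/(23*(4³)) - 1/11*2 = (1/23)/64 - 2/11 = (1/23)*(1/64) - 2/11 = 1/1472 - 2/11 = -2933/16192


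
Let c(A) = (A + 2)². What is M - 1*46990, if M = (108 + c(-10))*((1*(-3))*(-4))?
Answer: -44926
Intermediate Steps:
c(A) = (2 + A)²
M = 2064 (M = (108 + (2 - 10)²)*((1*(-3))*(-4)) = (108 + (-8)²)*(-3*(-4)) = (108 + 64)*12 = 172*12 = 2064)
M - 1*46990 = 2064 - 1*46990 = 2064 - 46990 = -44926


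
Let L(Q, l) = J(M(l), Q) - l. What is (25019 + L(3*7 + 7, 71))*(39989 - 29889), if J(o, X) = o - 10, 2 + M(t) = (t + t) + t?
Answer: 254004900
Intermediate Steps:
M(t) = -2 + 3*t (M(t) = -2 + ((t + t) + t) = -2 + (2*t + t) = -2 + 3*t)
J(o, X) = -10 + o
L(Q, l) = -12 + 2*l (L(Q, l) = (-10 + (-2 + 3*l)) - l = (-12 + 3*l) - l = -12 + 2*l)
(25019 + L(3*7 + 7, 71))*(39989 - 29889) = (25019 + (-12 + 2*71))*(39989 - 29889) = (25019 + (-12 + 142))*10100 = (25019 + 130)*10100 = 25149*10100 = 254004900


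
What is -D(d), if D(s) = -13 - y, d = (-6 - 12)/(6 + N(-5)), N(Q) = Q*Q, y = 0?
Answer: 13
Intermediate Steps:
N(Q) = Q²
d = -18/31 (d = (-6 - 12)/(6 + (-5)²) = -18/(6 + 25) = -18/31 ≈ -0.58065)
D(s) = -13 (D(s) = -13 - 1*0 = -13 + 0 = -13)
-D(d) = -1*(-13) = 13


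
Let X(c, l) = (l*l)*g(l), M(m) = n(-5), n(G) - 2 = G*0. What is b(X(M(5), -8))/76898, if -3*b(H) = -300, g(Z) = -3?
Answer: 50/38449 ≈ 0.0013004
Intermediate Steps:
n(G) = 2 (n(G) = 2 + G*0 = 2 + 0 = 2)
M(m) = 2
X(c, l) = -3*l**2 (X(c, l) = (l*l)*(-3) = l**2*(-3) = -3*l**2)
b(H) = 100 (b(H) = -1/3*(-300) = 100)
b(X(M(5), -8))/76898 = 100/76898 = 100*(1/76898) = 50/38449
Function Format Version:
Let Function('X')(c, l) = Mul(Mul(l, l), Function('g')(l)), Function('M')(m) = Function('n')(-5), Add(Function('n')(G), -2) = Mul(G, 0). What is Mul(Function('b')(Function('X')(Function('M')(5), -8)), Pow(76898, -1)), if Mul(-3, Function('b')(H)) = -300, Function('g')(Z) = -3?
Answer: Rational(50, 38449) ≈ 0.0013004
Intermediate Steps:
Function('n')(G) = 2 (Function('n')(G) = Add(2, Mul(G, 0)) = Add(2, 0) = 2)
Function('M')(m) = 2
Function('X')(c, l) = Mul(-3, Pow(l, 2)) (Function('X')(c, l) = Mul(Mul(l, l), -3) = Mul(Pow(l, 2), -3) = Mul(-3, Pow(l, 2)))
Function('b')(H) = 100 (Function('b')(H) = Mul(Rational(-1, 3), -300) = 100)
Mul(Function('b')(Function('X')(Function('M')(5), -8)), Pow(76898, -1)) = Mul(100, Pow(76898, -1)) = Mul(100, Rational(1, 76898)) = Rational(50, 38449)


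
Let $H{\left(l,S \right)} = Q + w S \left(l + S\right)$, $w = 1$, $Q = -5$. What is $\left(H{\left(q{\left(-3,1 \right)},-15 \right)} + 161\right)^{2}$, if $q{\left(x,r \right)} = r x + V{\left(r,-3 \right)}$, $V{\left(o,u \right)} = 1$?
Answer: $168921$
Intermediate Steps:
$q{\left(x,r \right)} = 1 + r x$ ($q{\left(x,r \right)} = r x + 1 = 1 + r x$)
$H{\left(l,S \right)} = -5 + S \left(S + l\right)$ ($H{\left(l,S \right)} = -5 + 1 S \left(l + S\right) = -5 + 1 S \left(S + l\right) = -5 + S \left(S + l\right)$)
$\left(H{\left(q{\left(-3,1 \right)},-15 \right)} + 161\right)^{2} = \left(\left(-5 + \left(-15\right)^{2} - 15 \left(1 + 1 \left(-3\right)\right)\right) + 161\right)^{2} = \left(\left(-5 + 225 - 15 \left(1 - 3\right)\right) + 161\right)^{2} = \left(\left(-5 + 225 - -30\right) + 161\right)^{2} = \left(\left(-5 + 225 + 30\right) + 161\right)^{2} = \left(250 + 161\right)^{2} = 411^{2} = 168921$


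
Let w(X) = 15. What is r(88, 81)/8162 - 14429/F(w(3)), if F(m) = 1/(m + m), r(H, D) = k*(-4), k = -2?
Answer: -1766542466/4081 ≈ -4.3287e+5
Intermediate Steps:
r(H, D) = 8 (r(H, D) = -2*(-4) = 8)
F(m) = 1/(2*m)
r(88, 81)/8162 - 14429/F(w(3)) = 8/8162 - 14429/((1/2)/15) = 8*(1/8162) - 14429/((1/2)*(1/15)) = 4/4081 - 14429/1/30 = 4/4081 - 14429*30 = 4/4081 - 432870 = -1766542466/4081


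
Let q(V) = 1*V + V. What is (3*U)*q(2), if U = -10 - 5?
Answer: -180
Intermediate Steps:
U = -15
q(V) = 2*V (q(V) = V + V = 2*V)
(3*U)*q(2) = (3*(-15))*(2*2) = -45*4 = -180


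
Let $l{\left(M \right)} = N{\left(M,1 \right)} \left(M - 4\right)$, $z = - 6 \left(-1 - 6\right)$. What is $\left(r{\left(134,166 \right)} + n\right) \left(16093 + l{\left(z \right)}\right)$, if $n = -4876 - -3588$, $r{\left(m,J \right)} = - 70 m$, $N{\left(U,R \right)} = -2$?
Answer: $-170869356$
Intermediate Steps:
$z = 42$ ($z = \left(-6\right) \left(-7\right) = 42$)
$n = -1288$ ($n = -4876 + 3588 = -1288$)
$l{\left(M \right)} = 8 - 2 M$ ($l{\left(M \right)} = - 2 \left(M - 4\right) = - 2 \left(-4 + M\right) = 8 - 2 M$)
$\left(r{\left(134,166 \right)} + n\right) \left(16093 + l{\left(z \right)}\right) = \left(\left(-70\right) 134 - 1288\right) \left(16093 + \left(8 - 84\right)\right) = \left(-9380 - 1288\right) \left(16093 + \left(8 - 84\right)\right) = - 10668 \left(16093 - 76\right) = \left(-10668\right) 16017 = -170869356$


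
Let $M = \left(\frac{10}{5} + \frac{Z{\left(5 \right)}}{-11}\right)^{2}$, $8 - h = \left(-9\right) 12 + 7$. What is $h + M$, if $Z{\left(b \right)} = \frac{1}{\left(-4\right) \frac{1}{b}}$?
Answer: $\frac{219673}{1936} \approx 113.47$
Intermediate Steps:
$Z{\left(b \right)} = - \frac{b}{4}$
$h = 109$ ($h = 8 - \left(\left(-9\right) 12 + 7\right) = 8 - \left(-108 + 7\right) = 8 - -101 = 8 + 101 = 109$)
$M = \frac{8649}{1936}$ ($M = \left(\frac{10}{5} + \frac{\left(- \frac{1}{4}\right) 5}{-11}\right)^{2} = \left(10 \cdot \frac{1}{5} - - \frac{5}{44}\right)^{2} = \left(2 + \frac{5}{44}\right)^{2} = \left(\frac{93}{44}\right)^{2} = \frac{8649}{1936} \approx 4.4675$)
$h + M = 109 + \frac{8649}{1936} = \frac{219673}{1936}$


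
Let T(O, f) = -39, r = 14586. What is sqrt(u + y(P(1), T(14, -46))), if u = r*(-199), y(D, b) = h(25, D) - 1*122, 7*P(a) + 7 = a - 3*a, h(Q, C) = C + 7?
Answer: 2*I*sqrt(35558446)/7 ≈ 1703.7*I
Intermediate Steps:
h(Q, C) = 7 + C
P(a) = -1 - 2*a/7 (P(a) = -1 + (a - 3*a)/7 = -1 + (-2*a)/7 = -1 - 2*a/7)
y(D, b) = -115 + D (y(D, b) = (7 + D) - 1*122 = (7 + D) - 122 = -115 + D)
u = -2902614 (u = 14586*(-199) = -2902614)
sqrt(u + y(P(1), T(14, -46))) = sqrt(-2902614 + (-115 + (-1 - 2/7*1))) = sqrt(-2902614 + (-115 + (-1 - 2/7))) = sqrt(-2902614 + (-115 - 9/7)) = sqrt(-2902614 - 814/7) = sqrt(-20319112/7) = 2*I*sqrt(35558446)/7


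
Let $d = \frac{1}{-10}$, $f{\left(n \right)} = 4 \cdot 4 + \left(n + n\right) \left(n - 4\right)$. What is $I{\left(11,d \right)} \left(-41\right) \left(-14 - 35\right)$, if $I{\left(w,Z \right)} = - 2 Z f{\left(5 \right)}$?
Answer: $\frac{52234}{5} \approx 10447.0$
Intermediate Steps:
$f{\left(n \right)} = 16 + 2 n \left(-4 + n\right)$
$d = - \frac{1}{10} \approx -0.1$
$I{\left(w,Z \right)} = - 52 Z$ ($I{\left(w,Z \right)} = - 2 Z \left(16 - 40 + 2 \cdot 5^{2}\right) = - 2 Z \left(16 - 40 + 2 \cdot 25\right) = - 2 Z \left(16 - 40 + 50\right) = - 2 Z 26 = - 52 Z$)
$I{\left(11,d \right)} \left(-41\right) \left(-14 - 35\right) = \left(-52\right) \left(- \frac{1}{10}\right) \left(-41\right) \left(-14 - 35\right) = \frac{26}{5} \left(-41\right) \left(-49\right) = \left(- \frac{1066}{5}\right) \left(-49\right) = \frac{52234}{5}$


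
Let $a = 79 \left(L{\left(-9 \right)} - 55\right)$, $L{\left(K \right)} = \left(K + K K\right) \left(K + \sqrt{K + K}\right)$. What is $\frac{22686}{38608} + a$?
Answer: $- \frac{56424995}{1016} + 17064 i \sqrt{2} \approx -55536.0 + 24132.0 i$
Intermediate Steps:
$L{\left(K \right)} = \left(K + K^{2}\right) \left(K + \sqrt{2} \sqrt{K}\right)$ ($L{\left(K \right)} = \left(K + K^{2}\right) \left(K + \sqrt{2 K}\right) = \left(K + K^{2}\right) \left(K + \sqrt{2} \sqrt{K}\right)$)
$a = -55537 + 17064 i \sqrt{2}$ ($a = 79 \left(\left(\left(-9\right)^{2} + \left(-9\right)^{3} + \sqrt{2} \left(-9\right)^{\frac{3}{2}} + \sqrt{2} \left(-9\right)^{\frac{5}{2}}\right) - 55\right) = 79 \left(\left(81 - 729 + \sqrt{2} \left(- 27 i\right) + \sqrt{2} \cdot 243 i\right) - 55\right) = 79 \left(\left(81 - 729 - 27 i \sqrt{2} + 243 i \sqrt{2}\right) - 55\right) = 79 \left(\left(-648 + 216 i \sqrt{2}\right) - 55\right) = 79 \left(-703 + 216 i \sqrt{2}\right) = -55537 + 17064 i \sqrt{2} \approx -55537.0 + 24132.0 i$)
$\frac{22686}{38608} + a = \frac{22686}{38608} - \left(55537 - 17064 i \sqrt{2}\right) = 22686 \cdot \frac{1}{38608} - \left(55537 - 17064 i \sqrt{2}\right) = \frac{597}{1016} - \left(55537 - 17064 i \sqrt{2}\right) = - \frac{56424995}{1016} + 17064 i \sqrt{2}$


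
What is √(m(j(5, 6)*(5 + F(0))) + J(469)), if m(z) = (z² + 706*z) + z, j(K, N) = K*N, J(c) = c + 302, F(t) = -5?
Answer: √771 ≈ 27.767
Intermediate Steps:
J(c) = 302 + c
m(z) = z² + 707*z
√(m(j(5, 6)*(5 + F(0))) + J(469)) = √(((5*6)*(5 - 5))*(707 + (5*6)*(5 - 5)) + (302 + 469)) = √((30*0)*(707 + 30*0) + 771) = √(0*(707 + 0) + 771) = √(0*707 + 771) = √(0 + 771) = √771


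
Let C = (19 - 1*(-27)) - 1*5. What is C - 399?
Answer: -358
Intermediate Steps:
C = 41 (C = (19 + 27) - 5 = 46 - 5 = 41)
C - 399 = 41 - 399 = -358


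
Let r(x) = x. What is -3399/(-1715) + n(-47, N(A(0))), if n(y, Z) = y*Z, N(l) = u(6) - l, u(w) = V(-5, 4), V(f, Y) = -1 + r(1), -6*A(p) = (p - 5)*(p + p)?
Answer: 3399/1715 ≈ 1.9819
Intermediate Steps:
A(p) = -p*(-5 + p)/3 (A(p) = -(p - 5)*(p + p)/6 = -(-5 + p)*2*p/6 = -p*(-5 + p)/3)
V(f, Y) = 0 (V(f, Y) = -1 + 1 = 0)
u(w) = 0
N(l) = -l (N(l) = 0 - l = -l)
n(y, Z) = Z*y
-3399/(-1715) + n(-47, N(A(0))) = -3399/(-1715) - 0*(5 - 1*0)/3*(-47) = -3399*(-1/1715) - 0*(5 + 0)/3*(-47) = 3399/1715 - 0*5/3*(-47) = 3399/1715 - 1*0*(-47) = 3399/1715 + 0*(-47) = 3399/1715 + 0 = 3399/1715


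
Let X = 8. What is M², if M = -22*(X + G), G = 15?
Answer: 256036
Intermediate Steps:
M = -506 (M = -22*(8 + 15) = -22*23 = -506)
M² = (-506)² = 256036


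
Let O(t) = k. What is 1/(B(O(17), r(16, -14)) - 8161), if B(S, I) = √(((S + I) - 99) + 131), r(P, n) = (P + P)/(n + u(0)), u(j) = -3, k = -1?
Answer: -138737/1132232162 - 3*√935/1132232162 ≈ -0.00012262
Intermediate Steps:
O(t) = -1
r(P, n) = 2*P/(-3 + n) (r(P, n) = (P + P)/(n - 3) = (2*P)/(-3 + n) = 2*P/(-3 + n))
B(S, I) = √(32 + I + S) (B(S, I) = √(((I + S) - 99) + 131) = √((-99 + I + S) + 131) = √(32 + I + S))
1/(B(O(17), r(16, -14)) - 8161) = 1/(√(32 + 2*16/(-3 - 14) - 1) - 8161) = 1/(√(32 + 2*16/(-17) - 1) - 8161) = 1/(√(32 + 2*16*(-1/17) - 1) - 8161) = 1/(√(32 - 32/17 - 1) - 8161) = 1/(√(495/17) - 8161) = 1/(3*√935/17 - 8161) = 1/(-8161 + 3*√935/17)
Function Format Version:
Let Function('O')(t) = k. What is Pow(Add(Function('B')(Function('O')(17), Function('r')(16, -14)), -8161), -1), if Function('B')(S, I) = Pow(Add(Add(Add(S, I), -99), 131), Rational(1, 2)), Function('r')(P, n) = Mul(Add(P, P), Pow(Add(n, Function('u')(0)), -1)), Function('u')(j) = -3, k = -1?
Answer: Add(Rational(-138737, 1132232162), Mul(Rational(-3, 1132232162), Pow(935, Rational(1, 2)))) ≈ -0.00012262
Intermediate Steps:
Function('O')(t) = -1
Function('r')(P, n) = Mul(2, P, Pow(Add(-3, n), -1)) (Function('r')(P, n) = Mul(Add(P, P), Pow(Add(n, -3), -1)) = Mul(Mul(2, P), Pow(Add(-3, n), -1)) = Mul(2, P, Pow(Add(-3, n), -1)))
Function('B')(S, I) = Pow(Add(32, I, S), Rational(1, 2)) (Function('B')(S, I) = Pow(Add(Add(Add(I, S), -99), 131), Rational(1, 2)) = Pow(Add(Add(-99, I, S), 131), Rational(1, 2)) = Pow(Add(32, I, S), Rational(1, 2)))
Pow(Add(Function('B')(Function('O')(17), Function('r')(16, -14)), -8161), -1) = Pow(Add(Pow(Add(32, Mul(2, 16, Pow(Add(-3, -14), -1)), -1), Rational(1, 2)), -8161), -1) = Pow(Add(Pow(Add(32, Mul(2, 16, Pow(-17, -1)), -1), Rational(1, 2)), -8161), -1) = Pow(Add(Pow(Add(32, Mul(2, 16, Rational(-1, 17)), -1), Rational(1, 2)), -8161), -1) = Pow(Add(Pow(Add(32, Rational(-32, 17), -1), Rational(1, 2)), -8161), -1) = Pow(Add(Pow(Rational(495, 17), Rational(1, 2)), -8161), -1) = Pow(Add(Mul(Rational(3, 17), Pow(935, Rational(1, 2))), -8161), -1) = Pow(Add(-8161, Mul(Rational(3, 17), Pow(935, Rational(1, 2)))), -1)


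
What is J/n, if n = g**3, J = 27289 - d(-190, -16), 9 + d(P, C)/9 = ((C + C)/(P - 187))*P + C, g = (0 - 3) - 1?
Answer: -5213749/12064 ≈ -432.17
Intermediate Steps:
g = -4 (g = -3 - 1 = -4)
d(P, C) = -81 + 9*C + 18*C*P/(-187 + P) (d(P, C) = -81 + 9*(((C + C)/(P - 187))*P + C) = -81 + 9*(((2*C)/(-187 + P))*P + C) = -81 + 9*((2*C/(-187 + P))*P + C) = -81 + 9*(2*C*P/(-187 + P) + C) = -81 + 9*(C + 2*C*P/(-187 + P)) = -81 + (9*C + 18*C*P/(-187 + P)) = -81 + 9*C + 18*C*P/(-187 + P))
J = 10427498/377 (J = 27289 - 9*(1683 - 187*(-16) - 9*(-190) + 3*(-16)*(-190))/(-187 - 190) = 27289 - 9*(1683 + 2992 + 1710 + 9120)/(-377) = 27289 - 9*(-1)*15505/377 = 27289 - 1*(-139545/377) = 27289 + 139545/377 = 10427498/377 ≈ 27659.)
n = -64 (n = (-4)**3 = -64)
J/n = (10427498/377)/(-64) = (10427498/377)*(-1/64) = -5213749/12064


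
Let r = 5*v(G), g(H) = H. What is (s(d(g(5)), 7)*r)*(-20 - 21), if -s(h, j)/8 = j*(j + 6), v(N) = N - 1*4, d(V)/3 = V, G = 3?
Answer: -149240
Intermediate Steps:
d(V) = 3*V
v(N) = -4 + N (v(N) = N - 4 = -4 + N)
r = -5 (r = 5*(-4 + 3) = 5*(-1) = -5)
s(h, j) = -8*j*(6 + j) (s(h, j) = -8*j*(j + 6) = -8*j*(6 + j))
(s(d(g(5)), 7)*r)*(-20 - 21) = (-8*7*(6 + 7)*(-5))*(-20 - 21) = (-8*7*13*(-5))*(-41) = -728*(-5)*(-41) = 3640*(-41) = -149240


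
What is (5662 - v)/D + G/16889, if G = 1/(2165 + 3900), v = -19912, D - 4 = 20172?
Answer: 1309795244883/1033331847080 ≈ 1.2675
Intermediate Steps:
D = 20176 (D = 4 + 20172 = 20176)
G = 1/6065 ≈ 0.00016488
(5662 - v)/D + G/16889 = (5662 - 1*(-19912))/20176 + (1/6065)/16889 = (5662 + 19912)*(1/20176) + (1/6065)*(1/16889) = 25574*(1/20176) + 1/102431785 = 12787/10088 + 1/102431785 = 1309795244883/1033331847080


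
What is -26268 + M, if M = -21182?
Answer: -47450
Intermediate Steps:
-26268 + M = -26268 - 21182 = -47450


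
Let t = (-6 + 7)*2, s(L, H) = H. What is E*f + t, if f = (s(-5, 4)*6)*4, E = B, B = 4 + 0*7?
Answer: 386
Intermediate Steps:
B = 4 (B = 4 + 0 = 4)
E = 4
t = 2 (t = 1*2 = 2)
f = 96 (f = (4*6)*4 = 24*4 = 96)
E*f + t = 4*96 + 2 = 384 + 2 = 386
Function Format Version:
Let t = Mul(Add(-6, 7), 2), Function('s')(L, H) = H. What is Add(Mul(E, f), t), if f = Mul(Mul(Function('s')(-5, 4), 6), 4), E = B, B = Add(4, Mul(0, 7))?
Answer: 386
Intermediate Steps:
B = 4 (B = Add(4, 0) = 4)
E = 4
t = 2 (t = Mul(1, 2) = 2)
f = 96 (f = Mul(Mul(4, 6), 4) = Mul(24, 4) = 96)
Add(Mul(E, f), t) = Add(Mul(4, 96), 2) = Add(384, 2) = 386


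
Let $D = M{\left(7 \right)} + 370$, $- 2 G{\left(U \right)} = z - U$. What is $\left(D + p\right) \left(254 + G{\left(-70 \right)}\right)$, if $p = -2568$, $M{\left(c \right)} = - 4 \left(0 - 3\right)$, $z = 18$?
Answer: $-459060$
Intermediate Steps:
$M{\left(c \right)} = 12$ ($M{\left(c \right)} = \left(-4\right) \left(-3\right) = 12$)
$G{\left(U \right)} = -9 + \frac{U}{2}$ ($G{\left(U \right)} = - \frac{18 - U}{2} = -9 + \frac{U}{2}$)
$D = 382$ ($D = 12 + 370 = 382$)
$\left(D + p\right) \left(254 + G{\left(-70 \right)}\right) = \left(382 - 2568\right) \left(254 + \left(-9 + \frac{1}{2} \left(-70\right)\right)\right) = - 2186 \left(254 - 44\right) = \left(-2186\right) 210 = -459060$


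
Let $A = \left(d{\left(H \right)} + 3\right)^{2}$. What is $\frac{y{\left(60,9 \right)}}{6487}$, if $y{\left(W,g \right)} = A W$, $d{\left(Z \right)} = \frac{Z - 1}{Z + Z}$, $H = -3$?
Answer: $\frac{2420}{19461} \approx 0.12435$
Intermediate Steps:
$d{\left(Z \right)} = \frac{-1 + Z}{2 Z}$
$A = \frac{121}{9}$ ($A = \left(\frac{-1 - 3}{2 \left(-3\right)} + 3\right)^{2} = \left(\frac{1}{2} \left(- \frac{1}{3}\right) \left(-4\right) + 3\right)^{2} = \left(\frac{2}{3} + 3\right)^{2} = \left(\frac{11}{3}\right)^{2} = \frac{121}{9} \approx 13.444$)
$y{\left(W,g \right)} = \frac{121 W}{9}$
$\frac{y{\left(60,9 \right)}}{6487} = \frac{\frac{121}{9} \cdot 60}{6487} = \frac{2420}{3} \cdot \frac{1}{6487} = \frac{2420}{19461}$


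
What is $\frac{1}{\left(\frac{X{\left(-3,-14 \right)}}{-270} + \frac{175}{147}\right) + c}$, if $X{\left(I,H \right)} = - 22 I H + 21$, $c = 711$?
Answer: $\frac{630}{450787} \approx 0.0013976$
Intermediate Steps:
$X{\left(I,H \right)} = 21 - 22 H I$ ($X{\left(I,H \right)} = - 22 H I + 21 = 21 - 22 H I$)
$\frac{1}{\left(\frac{X{\left(-3,-14 \right)}}{-270} + \frac{175}{147}\right) + c} = \frac{1}{\left(\frac{21 - \left(-308\right) \left(-3\right)}{-270} + \frac{175}{147}\right) + 711} = \frac{1}{\left(\left(21 - 924\right) \left(- \frac{1}{270}\right) + 175 \cdot \frac{1}{147}\right) + 711} = \frac{1}{\left(\left(-903\right) \left(- \frac{1}{270}\right) + \frac{25}{21}\right) + 711} = \frac{1}{\left(\frac{301}{90} + \frac{25}{21}\right) + 711} = \frac{1}{\frac{2857}{630} + 711} = \frac{1}{\frac{450787}{630}} = \frac{630}{450787}$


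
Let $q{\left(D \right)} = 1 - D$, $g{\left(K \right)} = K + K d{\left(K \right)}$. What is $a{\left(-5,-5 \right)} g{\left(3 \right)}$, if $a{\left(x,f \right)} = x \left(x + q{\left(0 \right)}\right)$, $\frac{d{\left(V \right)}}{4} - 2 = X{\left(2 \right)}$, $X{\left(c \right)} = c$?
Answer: $1020$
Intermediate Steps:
$d{\left(V \right)} = 16$ ($d{\left(V \right)} = 8 + 4 \cdot 2 = 8 + 8 = 16$)
$g{\left(K \right)} = 17 K$ ($g{\left(K \right)} = K + K 16 = K + 16 K = 17 K$)
$a{\left(x,f \right)} = x \left(1 + x\right)$ ($a{\left(x,f \right)} = x \left(x + \left(1 - 0\right)\right) = x \left(x + \left(1 + 0\right)\right) = x \left(x + 1\right) = x \left(1 + x\right)$)
$a{\left(-5,-5 \right)} g{\left(3 \right)} = - 5 \left(1 - 5\right) 17 \cdot 3 = \left(-5\right) \left(-4\right) 51 = 20 \cdot 51 = 1020$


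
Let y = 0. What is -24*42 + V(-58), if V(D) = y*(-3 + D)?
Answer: -1008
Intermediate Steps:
V(D) = 0 (V(D) = 0*(-3 + D) = 0)
-24*42 + V(-58) = -24*42 + 0 = -1008 + 0 = -1008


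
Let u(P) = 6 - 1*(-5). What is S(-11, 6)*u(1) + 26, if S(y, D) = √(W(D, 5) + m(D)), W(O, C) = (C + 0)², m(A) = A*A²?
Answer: 26 + 11*√241 ≈ 196.77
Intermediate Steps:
m(A) = A³
W(O, C) = C²
u(P) = 11 (u(P) = 6 + 5 = 11)
S(y, D) = √(25 + D³) (S(y, D) = √(5² + D³) = √(25 + D³))
S(-11, 6)*u(1) + 26 = √(25 + 6³)*11 + 26 = √(25 + 216)*11 + 26 = √241*11 + 26 = 11*√241 + 26 = 26 + 11*√241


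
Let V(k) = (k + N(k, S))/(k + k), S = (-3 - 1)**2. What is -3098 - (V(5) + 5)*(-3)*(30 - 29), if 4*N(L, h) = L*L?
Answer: -24637/8 ≈ -3079.6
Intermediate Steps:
S = 16 (S = (-4)**2 = 16)
N(L, h) = L**2/4 (N(L, h) = (L*L)/4 = L**2/4)
V(k) = (k + k**2/4)/(2*k) (V(k) = (k + k**2/4)/(k + k) = (k + k**2/4)/((2*k)) = (k + k**2/4)*(1/(2*k)) = (k + k**2/4)/(2*k))
-3098 - (V(5) + 5)*(-3)*(30 - 29) = -3098 - ((1/2 + (1/8)*5) + 5)*(-3)*(30 - 29) = -3098 - ((1/2 + 5/8) + 5)*(-3) = -3098 - (9/8 + 5)*(-3) = -3098 - (49/8)*(-3) = -3098 - (-147)/8 = -3098 - 1*(-147/8) = -3098 + 147/8 = -24637/8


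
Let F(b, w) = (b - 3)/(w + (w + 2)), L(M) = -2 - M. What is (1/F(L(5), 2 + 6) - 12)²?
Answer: 4761/25 ≈ 190.44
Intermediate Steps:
F(b, w) = (-3 + b)/(2 + 2*w) (F(b, w) = (-3 + b)/(w + (2 + w)) = (-3 + b)/(2 + 2*w))
(1/F(L(5), 2 + 6) - 12)² = (1/((-3 + (-2 - 1*5))/(2*(1 + (2 + 6)))) - 12)² = (1/((-3 + (-2 - 5))/(2*(1 + 8))) - 12)² = (1/((½)*(-3 - 7)/9) - 12)² = (1/((½)*(⅑)*(-10)) - 12)² = (1/(-5/9) - 12)² = (-9/5 - 12)² = (-69/5)² = 4761/25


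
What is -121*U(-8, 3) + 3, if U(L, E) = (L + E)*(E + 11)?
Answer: 8473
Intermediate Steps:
U(L, E) = (11 + E)*(E + L) (U(L, E) = (E + L)*(11 + E) = (11 + E)*(E + L))
-121*U(-8, 3) + 3 = -121*(3² + 11*3 + 11*(-8) + 3*(-8)) + 3 = -121*(9 + 33 - 88 - 24) + 3 = -121*(-70) + 3 = 8470 + 3 = 8473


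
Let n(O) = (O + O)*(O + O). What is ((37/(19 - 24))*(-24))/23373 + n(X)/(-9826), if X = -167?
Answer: -2171377742/191385915 ≈ -11.346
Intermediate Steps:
n(O) = 4*O² (n(O) = (2*O)*(2*O) = 4*O²)
((37/(19 - 24))*(-24))/23373 + n(X)/(-9826) = ((37/(19 - 24))*(-24))/23373 + (4*(-167)²)/(-9826) = ((37/(-5))*(-24))*(1/23373) + (4*27889)*(-1/9826) = (-⅕*37*(-24))*(1/23373) + 111556*(-1/9826) = -37/5*(-24)*(1/23373) - 55778/4913 = (888/5)*(1/23373) - 55778/4913 = 296/38955 - 55778/4913 = -2171377742/191385915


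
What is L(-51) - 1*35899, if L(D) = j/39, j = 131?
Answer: -1399930/39 ≈ -35896.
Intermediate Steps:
L(D) = 131/39
L(-51) - 1*35899 = 131/39 - 1*35899 = 131/39 - 35899 = -1399930/39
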